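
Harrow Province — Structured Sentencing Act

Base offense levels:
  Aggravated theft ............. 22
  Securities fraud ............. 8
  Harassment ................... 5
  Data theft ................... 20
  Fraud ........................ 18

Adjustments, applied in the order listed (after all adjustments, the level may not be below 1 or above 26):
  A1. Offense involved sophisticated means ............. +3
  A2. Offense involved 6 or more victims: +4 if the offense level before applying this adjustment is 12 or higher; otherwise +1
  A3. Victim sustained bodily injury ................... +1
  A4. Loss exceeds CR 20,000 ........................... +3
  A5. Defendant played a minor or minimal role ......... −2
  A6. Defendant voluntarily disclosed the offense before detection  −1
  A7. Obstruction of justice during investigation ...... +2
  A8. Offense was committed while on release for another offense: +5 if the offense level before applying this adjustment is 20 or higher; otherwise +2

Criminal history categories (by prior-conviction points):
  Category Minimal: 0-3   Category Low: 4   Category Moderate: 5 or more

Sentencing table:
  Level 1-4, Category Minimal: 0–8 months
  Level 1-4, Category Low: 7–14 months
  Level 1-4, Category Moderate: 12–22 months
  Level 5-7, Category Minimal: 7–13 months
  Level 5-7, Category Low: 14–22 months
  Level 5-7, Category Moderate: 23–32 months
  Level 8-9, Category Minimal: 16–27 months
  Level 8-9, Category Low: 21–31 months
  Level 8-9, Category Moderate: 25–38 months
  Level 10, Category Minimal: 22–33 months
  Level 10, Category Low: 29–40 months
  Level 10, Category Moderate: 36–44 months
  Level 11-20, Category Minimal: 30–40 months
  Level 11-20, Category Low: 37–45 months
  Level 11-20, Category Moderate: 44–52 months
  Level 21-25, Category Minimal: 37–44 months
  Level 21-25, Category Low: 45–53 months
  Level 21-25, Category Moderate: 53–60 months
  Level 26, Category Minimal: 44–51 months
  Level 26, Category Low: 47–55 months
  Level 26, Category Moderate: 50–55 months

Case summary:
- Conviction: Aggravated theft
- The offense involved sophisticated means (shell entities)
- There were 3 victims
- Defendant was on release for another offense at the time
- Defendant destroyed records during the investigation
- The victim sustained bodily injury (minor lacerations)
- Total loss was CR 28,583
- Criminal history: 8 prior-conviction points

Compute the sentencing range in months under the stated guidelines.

50-55 months

Base offense level for aggravated theft: 22.
A1 applies: 22 + 3 = 25.
A2 does not apply.
A3 applies: 25 + 1 = 26.
A4 applies: 26 + 3 = 29.
A5 does not apply.
A7 applies: 29 + 2 = 31.
A8 applies (level before this adjustment is 31 ≥ 20, so +5): 31 + 5 = 36.
Level 36 exceeds the maximum of 26; capped at 26.
Final offense level: 26.
Criminal history: 8 prior points → Category Moderate (5+).
Level 26 falls in the 26 band.
Grid: Level 26 × Category Moderate = 50-55 months.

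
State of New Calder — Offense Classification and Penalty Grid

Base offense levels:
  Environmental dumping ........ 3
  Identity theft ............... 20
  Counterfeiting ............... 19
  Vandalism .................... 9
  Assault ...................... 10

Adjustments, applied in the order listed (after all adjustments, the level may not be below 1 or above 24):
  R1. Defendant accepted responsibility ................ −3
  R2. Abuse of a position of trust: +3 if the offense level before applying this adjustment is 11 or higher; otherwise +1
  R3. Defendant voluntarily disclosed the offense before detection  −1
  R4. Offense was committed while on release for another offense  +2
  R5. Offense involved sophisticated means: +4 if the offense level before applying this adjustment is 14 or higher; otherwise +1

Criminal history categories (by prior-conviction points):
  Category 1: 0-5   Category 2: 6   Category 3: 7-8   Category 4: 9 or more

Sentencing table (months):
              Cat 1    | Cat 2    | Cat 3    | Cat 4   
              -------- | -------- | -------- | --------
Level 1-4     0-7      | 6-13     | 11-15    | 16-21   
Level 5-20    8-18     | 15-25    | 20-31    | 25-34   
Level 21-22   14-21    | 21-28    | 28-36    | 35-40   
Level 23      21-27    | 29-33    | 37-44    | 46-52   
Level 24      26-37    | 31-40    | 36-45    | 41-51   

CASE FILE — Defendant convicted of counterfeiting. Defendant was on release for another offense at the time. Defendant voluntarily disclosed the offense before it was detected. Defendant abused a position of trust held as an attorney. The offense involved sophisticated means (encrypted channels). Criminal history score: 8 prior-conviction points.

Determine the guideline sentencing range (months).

36-45 months

Base offense level for counterfeiting: 19.
R2 applies (level before this adjustment is 19 ≥ 11, so +3): 19 + 3 = 22.
R3 applies: 22 − 1 = 21.
R4 applies: 21 + 2 = 23.
R5 applies (level before this adjustment is 23 ≥ 14, so +4): 23 + 4 = 27.
Level 27 exceeds the maximum of 24; capped at 24.
Final offense level: 24.
Criminal history: 8 prior points → Category 3 (7-8).
Level 24 falls in the 24 band.
Grid: Level 24 × Category 3 = 36-45 months.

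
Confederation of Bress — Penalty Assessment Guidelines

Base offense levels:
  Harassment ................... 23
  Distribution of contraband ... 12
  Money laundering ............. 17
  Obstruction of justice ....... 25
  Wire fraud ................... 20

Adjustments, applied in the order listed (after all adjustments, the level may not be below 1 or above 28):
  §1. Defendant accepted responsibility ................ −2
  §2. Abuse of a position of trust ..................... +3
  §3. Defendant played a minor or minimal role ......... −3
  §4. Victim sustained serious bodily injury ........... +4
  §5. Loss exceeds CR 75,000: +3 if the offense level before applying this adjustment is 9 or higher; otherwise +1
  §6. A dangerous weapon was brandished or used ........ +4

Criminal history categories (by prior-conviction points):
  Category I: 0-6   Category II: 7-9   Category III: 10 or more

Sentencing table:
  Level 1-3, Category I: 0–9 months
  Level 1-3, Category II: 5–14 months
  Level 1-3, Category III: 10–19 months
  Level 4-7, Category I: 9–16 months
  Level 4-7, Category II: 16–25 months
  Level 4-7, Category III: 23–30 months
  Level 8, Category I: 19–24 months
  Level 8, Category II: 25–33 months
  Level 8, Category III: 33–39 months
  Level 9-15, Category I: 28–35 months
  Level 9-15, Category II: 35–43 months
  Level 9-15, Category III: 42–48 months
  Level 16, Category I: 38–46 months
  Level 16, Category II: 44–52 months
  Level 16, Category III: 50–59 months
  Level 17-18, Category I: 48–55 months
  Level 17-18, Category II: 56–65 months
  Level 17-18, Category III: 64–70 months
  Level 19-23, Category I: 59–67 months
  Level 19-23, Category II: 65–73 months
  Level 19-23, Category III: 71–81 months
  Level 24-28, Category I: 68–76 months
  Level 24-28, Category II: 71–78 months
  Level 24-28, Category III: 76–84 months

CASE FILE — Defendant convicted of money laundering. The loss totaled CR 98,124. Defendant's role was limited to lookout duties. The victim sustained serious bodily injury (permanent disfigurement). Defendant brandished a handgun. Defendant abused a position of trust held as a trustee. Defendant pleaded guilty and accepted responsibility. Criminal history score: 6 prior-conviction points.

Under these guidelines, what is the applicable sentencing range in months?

68-76 months

Base offense level for money laundering: 17.
§1 applies: 17 − 2 = 15.
§2 applies: 15 + 3 = 18.
§3 applies: 18 − 3 = 15.
§4 applies: 15 + 4 = 19.
§5 applies (level before this adjustment is 19 ≥ 9, so +3): 19 + 3 = 22.
§6 applies: 22 + 4 = 26.
Final offense level: 26.
Criminal history: 6 prior points → Category I (0-6).
Level 26 falls in the 24-28 band.
Grid: Level 24-28 × Category I = 68-76 months.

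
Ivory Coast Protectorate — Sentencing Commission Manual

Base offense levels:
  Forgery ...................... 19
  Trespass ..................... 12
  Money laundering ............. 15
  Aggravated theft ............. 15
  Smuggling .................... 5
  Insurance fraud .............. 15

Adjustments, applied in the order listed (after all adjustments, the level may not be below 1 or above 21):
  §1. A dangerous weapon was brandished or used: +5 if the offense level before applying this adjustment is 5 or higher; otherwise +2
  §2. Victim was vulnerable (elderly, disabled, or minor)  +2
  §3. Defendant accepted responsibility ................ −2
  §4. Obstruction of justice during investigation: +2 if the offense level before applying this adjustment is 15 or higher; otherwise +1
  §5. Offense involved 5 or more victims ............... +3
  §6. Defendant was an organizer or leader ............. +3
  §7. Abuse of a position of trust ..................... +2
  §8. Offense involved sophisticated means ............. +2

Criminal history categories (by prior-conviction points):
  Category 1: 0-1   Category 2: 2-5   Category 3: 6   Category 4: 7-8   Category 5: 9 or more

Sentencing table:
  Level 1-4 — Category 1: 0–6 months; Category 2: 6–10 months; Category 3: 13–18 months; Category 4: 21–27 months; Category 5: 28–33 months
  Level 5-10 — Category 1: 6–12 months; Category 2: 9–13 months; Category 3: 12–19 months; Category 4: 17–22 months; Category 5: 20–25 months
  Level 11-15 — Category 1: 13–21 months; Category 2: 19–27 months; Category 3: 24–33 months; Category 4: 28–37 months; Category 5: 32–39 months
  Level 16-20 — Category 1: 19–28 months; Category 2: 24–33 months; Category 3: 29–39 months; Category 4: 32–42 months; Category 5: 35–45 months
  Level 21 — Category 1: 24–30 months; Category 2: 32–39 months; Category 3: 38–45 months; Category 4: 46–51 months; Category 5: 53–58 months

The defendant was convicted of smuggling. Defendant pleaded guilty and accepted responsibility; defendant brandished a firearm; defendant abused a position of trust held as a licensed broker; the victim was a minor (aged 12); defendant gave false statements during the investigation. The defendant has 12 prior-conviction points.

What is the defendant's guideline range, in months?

Base offense level for smuggling: 5.
§1 applies (level before this adjustment is 5 ≥ 5, so +5): 5 + 5 = 10.
§2 applies: 10 + 2 = 12.
§3 applies: 12 − 2 = 10.
§4 applies (level before this adjustment is 10 < 15, so +1): 10 + 1 = 11.
§6 does not apply.
§7 applies: 11 + 2 = 13.
§8 does not apply.
Final offense level: 13.
Criminal history: 12 prior points → Category 5 (9+).
Level 13 falls in the 11-15 band.
Grid: Level 11-15 × Category 5 = 32-39 months.

32-39 months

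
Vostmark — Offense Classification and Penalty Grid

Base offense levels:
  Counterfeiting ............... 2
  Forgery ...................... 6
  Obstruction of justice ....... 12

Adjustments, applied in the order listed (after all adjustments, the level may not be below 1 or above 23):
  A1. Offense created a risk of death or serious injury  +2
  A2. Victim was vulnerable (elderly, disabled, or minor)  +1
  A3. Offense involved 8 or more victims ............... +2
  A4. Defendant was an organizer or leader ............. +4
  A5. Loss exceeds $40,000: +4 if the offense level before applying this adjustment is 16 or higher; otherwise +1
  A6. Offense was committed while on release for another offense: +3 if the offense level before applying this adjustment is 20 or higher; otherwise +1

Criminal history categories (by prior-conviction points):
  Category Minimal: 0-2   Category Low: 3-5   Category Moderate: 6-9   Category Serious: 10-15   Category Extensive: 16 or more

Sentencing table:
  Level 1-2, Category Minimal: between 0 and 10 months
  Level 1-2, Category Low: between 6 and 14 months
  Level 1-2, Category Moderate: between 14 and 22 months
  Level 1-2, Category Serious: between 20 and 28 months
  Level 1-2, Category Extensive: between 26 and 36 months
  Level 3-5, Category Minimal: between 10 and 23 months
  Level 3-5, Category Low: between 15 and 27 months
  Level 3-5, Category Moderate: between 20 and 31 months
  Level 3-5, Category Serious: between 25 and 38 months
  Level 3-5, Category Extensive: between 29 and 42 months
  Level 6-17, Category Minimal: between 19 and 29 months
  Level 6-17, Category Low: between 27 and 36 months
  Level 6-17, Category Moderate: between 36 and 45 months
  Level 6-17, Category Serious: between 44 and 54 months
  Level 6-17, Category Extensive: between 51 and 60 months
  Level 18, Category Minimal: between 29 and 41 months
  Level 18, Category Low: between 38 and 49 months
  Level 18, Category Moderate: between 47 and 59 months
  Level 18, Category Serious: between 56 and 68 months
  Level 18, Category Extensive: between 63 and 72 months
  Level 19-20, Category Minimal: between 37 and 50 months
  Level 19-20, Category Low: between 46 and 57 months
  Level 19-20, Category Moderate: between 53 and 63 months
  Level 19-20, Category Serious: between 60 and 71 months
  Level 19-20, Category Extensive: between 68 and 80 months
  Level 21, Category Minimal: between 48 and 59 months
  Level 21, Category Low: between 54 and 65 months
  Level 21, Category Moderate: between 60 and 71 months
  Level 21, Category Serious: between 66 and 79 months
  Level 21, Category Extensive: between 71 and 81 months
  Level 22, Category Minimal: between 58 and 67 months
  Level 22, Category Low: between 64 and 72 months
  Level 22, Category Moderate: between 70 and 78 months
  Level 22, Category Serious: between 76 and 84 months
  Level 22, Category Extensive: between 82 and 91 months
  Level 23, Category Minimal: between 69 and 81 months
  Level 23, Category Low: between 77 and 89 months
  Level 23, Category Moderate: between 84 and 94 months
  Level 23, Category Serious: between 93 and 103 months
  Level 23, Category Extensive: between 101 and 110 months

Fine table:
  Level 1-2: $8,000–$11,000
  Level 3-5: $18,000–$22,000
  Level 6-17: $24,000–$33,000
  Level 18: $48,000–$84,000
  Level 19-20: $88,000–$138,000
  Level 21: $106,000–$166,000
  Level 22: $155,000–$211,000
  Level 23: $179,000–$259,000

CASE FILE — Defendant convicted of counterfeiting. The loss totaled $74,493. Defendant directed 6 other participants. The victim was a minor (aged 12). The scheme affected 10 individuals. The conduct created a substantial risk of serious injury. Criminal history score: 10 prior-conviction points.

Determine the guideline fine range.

$24,000–$33,000

Base offense level for counterfeiting: 2.
A1 applies: 2 + 2 = 4.
A2 applies: 4 + 1 = 5.
A3 applies: 5 + 2 = 7.
A4 applies: 7 + 4 = 11.
A5 applies (level before this adjustment is 11 < 16, so +1): 11 + 1 = 12.
Final offense level: 12.
Level 12 falls in the 6-17 band.
Fine table: Level 6-17 → $24,000–$33,000.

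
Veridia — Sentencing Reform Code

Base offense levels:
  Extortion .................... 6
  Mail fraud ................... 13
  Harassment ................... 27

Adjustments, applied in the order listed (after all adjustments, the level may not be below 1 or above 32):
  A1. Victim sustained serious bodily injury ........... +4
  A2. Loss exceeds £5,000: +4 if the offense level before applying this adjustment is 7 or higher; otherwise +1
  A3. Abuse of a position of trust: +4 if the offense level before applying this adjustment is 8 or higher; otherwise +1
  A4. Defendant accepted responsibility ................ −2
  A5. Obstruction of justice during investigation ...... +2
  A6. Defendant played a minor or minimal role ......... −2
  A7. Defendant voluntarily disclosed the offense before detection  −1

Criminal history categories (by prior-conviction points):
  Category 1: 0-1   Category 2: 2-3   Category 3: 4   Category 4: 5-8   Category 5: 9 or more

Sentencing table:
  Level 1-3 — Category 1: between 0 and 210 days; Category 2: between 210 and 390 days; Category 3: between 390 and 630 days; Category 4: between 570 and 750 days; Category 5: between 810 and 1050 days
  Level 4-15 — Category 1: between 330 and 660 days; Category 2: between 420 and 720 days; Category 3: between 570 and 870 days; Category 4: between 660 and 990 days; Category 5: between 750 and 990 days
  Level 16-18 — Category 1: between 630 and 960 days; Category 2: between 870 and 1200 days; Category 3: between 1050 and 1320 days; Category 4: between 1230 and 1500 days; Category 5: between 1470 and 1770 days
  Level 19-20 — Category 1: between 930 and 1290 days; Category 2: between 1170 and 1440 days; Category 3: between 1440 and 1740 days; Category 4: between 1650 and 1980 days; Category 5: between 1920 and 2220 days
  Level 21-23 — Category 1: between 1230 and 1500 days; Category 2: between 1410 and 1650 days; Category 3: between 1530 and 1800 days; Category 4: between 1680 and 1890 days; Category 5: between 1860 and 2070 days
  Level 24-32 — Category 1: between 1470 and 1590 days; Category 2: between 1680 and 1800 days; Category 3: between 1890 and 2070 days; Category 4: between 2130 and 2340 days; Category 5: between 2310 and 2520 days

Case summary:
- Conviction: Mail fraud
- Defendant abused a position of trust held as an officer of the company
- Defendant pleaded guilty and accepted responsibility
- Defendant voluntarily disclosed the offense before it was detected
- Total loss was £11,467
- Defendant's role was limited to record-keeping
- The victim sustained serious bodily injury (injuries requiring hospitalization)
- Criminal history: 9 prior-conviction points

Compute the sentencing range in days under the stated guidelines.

Base offense level for mail fraud: 13.
A1 applies: 13 + 4 = 17.
A2 applies (level before this adjustment is 17 ≥ 7, so +4): 17 + 4 = 21.
A3 applies (level before this adjustment is 21 ≥ 8, so +4): 21 + 4 = 25.
A4 applies: 25 − 2 = 23.
A6 applies: 23 − 2 = 21.
A7 applies: 21 − 1 = 20.
Final offense level: 20.
Criminal history: 9 prior points → Category 5 (9+).
Level 20 falls in the 19-20 band.
Grid: Level 19-20 × Category 5 = 1920-2220 days.

1920-2220 days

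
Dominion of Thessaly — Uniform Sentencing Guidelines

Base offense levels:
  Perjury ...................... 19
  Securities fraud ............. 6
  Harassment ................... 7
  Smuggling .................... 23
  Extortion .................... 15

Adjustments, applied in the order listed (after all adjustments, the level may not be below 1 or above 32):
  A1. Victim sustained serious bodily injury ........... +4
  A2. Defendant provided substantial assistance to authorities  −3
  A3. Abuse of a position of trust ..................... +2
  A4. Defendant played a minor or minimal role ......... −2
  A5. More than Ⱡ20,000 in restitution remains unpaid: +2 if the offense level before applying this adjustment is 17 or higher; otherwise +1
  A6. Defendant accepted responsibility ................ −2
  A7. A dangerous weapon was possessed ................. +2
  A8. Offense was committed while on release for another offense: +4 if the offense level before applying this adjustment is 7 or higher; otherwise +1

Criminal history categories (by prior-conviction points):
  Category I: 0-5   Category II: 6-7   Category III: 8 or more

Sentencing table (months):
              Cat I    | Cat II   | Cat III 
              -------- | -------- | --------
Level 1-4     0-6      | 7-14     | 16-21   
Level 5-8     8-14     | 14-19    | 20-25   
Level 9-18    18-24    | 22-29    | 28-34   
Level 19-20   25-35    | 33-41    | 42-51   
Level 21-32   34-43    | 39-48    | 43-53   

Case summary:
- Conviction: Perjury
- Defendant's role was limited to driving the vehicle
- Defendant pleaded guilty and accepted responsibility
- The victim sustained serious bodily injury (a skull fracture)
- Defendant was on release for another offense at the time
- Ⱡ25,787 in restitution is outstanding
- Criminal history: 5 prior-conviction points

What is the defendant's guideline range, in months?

34-43 months

Base offense level for perjury: 19.
A1 applies: 19 + 4 = 23.
A3 does not apply.
A4 applies: 23 − 2 = 21.
A5 applies (level before this adjustment is 21 ≥ 17, so +2): 21 + 2 = 23.
A6 applies: 23 − 2 = 21.
A7 does not apply.
A8 applies (level before this adjustment is 21 ≥ 7, so +4): 21 + 4 = 25.
Final offense level: 25.
Criminal history: 5 prior points → Category I (0-5).
Level 25 falls in the 21-32 band.
Grid: Level 21-32 × Category I = 34-43 months.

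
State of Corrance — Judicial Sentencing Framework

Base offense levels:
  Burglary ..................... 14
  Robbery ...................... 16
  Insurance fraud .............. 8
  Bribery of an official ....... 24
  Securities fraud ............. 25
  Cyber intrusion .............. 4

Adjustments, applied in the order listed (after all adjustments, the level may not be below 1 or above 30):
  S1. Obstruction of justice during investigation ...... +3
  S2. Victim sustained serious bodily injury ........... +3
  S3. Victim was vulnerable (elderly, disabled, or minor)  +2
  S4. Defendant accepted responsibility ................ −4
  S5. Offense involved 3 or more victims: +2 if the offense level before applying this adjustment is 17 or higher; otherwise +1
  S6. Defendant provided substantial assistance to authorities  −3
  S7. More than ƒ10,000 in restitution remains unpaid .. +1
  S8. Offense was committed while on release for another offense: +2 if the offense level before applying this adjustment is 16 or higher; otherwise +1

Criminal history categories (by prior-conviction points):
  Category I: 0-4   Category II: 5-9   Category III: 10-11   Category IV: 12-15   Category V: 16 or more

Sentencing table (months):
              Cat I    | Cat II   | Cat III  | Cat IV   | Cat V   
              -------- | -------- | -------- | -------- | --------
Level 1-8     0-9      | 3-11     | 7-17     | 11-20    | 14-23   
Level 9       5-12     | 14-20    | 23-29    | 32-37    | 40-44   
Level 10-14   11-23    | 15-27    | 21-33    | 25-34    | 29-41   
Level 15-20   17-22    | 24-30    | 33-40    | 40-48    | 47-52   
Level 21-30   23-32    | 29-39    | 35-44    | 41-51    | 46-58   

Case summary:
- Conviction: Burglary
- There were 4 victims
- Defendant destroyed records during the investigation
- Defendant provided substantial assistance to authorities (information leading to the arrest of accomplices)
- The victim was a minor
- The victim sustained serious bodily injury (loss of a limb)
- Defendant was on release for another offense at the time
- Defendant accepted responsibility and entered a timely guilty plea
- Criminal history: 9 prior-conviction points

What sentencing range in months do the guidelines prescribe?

Base offense level for burglary: 14.
S1 applies: 14 + 3 = 17.
S2 applies: 17 + 3 = 20.
S3 applies: 20 + 2 = 22.
S4 applies: 22 − 4 = 18.
S5 applies (level before this adjustment is 18 ≥ 17, so +2): 18 + 2 = 20.
S6 applies: 20 − 3 = 17.
S8 applies (level before this adjustment is 17 ≥ 16, so +2): 17 + 2 = 19.
Final offense level: 19.
Criminal history: 9 prior points → Category II (5-9).
Level 19 falls in the 15-20 band.
Grid: Level 15-20 × Category II = 24-30 months.

24-30 months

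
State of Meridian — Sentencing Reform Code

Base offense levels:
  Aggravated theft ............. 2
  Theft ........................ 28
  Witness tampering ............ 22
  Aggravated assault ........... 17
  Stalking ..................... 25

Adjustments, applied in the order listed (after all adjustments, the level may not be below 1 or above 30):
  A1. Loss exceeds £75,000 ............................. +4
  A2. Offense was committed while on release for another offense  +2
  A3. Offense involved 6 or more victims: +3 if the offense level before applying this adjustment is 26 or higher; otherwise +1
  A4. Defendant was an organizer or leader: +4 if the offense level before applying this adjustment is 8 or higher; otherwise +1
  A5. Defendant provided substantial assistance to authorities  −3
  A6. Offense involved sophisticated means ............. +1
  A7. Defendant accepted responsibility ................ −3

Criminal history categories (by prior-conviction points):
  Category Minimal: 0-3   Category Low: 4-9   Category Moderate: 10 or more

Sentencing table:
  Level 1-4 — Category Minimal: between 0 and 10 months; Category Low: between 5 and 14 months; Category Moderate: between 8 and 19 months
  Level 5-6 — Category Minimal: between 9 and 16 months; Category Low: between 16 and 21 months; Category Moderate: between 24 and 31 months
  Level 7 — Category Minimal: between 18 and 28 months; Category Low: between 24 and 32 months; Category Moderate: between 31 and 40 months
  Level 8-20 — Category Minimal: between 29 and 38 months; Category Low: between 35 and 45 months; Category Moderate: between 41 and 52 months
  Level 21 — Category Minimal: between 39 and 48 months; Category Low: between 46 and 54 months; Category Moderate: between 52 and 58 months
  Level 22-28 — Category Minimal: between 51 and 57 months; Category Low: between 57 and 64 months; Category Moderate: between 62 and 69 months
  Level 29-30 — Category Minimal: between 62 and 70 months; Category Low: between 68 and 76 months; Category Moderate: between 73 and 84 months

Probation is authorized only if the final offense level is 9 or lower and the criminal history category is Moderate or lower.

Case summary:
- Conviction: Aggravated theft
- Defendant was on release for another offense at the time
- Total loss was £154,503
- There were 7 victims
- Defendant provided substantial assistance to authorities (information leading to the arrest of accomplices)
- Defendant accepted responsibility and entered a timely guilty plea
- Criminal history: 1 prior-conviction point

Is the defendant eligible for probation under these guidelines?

Base offense level for aggravated theft: 2.
A1 applies: 2 + 4 = 6.
A2 applies: 6 + 2 = 8.
A3 applies (level before this adjustment is 8 < 26, so +1): 8 + 1 = 9.
A5 applies: 9 − 3 = 6.
A6 does not apply.
A7 applies: 6 − 3 = 3.
Final offense level: 3.
Criminal history: 1 prior point → Category Minimal (0-3).
Level 3 falls in the 1-4 band.
Grid: Level 1-4 × Category Minimal = 0-10 months.
Probation check: level 3 ≤ 9 and category Minimal ≤ Moderate → eligible.

Yes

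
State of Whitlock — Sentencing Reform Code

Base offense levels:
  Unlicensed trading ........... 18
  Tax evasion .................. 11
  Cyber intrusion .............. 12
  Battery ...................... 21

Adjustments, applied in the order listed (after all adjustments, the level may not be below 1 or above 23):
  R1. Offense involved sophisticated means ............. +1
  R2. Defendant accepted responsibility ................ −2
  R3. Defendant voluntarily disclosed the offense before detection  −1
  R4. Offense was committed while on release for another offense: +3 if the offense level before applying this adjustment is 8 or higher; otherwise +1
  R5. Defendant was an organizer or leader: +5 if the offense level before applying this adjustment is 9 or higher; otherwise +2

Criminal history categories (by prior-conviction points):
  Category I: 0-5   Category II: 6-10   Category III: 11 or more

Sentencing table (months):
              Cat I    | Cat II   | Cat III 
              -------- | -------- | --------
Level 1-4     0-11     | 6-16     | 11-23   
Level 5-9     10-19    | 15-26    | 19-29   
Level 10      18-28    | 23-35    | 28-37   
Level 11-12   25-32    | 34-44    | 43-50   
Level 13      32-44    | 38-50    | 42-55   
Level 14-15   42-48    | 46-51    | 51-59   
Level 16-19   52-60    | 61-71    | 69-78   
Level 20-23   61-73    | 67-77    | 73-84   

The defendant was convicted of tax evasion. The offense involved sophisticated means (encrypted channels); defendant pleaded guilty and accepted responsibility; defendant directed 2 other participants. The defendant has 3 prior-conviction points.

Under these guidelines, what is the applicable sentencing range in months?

42-48 months

Base offense level for tax evasion: 11.
R1 applies: 11 + 1 = 12.
R2 applies: 12 − 2 = 10.
R3 does not apply.
R4 does not apply.
R5 applies (level before this adjustment is 10 ≥ 9, so +5): 10 + 5 = 15.
Final offense level: 15.
Criminal history: 3 prior points → Category I (0-5).
Level 15 falls in the 14-15 band.
Grid: Level 14-15 × Category I = 42-48 months.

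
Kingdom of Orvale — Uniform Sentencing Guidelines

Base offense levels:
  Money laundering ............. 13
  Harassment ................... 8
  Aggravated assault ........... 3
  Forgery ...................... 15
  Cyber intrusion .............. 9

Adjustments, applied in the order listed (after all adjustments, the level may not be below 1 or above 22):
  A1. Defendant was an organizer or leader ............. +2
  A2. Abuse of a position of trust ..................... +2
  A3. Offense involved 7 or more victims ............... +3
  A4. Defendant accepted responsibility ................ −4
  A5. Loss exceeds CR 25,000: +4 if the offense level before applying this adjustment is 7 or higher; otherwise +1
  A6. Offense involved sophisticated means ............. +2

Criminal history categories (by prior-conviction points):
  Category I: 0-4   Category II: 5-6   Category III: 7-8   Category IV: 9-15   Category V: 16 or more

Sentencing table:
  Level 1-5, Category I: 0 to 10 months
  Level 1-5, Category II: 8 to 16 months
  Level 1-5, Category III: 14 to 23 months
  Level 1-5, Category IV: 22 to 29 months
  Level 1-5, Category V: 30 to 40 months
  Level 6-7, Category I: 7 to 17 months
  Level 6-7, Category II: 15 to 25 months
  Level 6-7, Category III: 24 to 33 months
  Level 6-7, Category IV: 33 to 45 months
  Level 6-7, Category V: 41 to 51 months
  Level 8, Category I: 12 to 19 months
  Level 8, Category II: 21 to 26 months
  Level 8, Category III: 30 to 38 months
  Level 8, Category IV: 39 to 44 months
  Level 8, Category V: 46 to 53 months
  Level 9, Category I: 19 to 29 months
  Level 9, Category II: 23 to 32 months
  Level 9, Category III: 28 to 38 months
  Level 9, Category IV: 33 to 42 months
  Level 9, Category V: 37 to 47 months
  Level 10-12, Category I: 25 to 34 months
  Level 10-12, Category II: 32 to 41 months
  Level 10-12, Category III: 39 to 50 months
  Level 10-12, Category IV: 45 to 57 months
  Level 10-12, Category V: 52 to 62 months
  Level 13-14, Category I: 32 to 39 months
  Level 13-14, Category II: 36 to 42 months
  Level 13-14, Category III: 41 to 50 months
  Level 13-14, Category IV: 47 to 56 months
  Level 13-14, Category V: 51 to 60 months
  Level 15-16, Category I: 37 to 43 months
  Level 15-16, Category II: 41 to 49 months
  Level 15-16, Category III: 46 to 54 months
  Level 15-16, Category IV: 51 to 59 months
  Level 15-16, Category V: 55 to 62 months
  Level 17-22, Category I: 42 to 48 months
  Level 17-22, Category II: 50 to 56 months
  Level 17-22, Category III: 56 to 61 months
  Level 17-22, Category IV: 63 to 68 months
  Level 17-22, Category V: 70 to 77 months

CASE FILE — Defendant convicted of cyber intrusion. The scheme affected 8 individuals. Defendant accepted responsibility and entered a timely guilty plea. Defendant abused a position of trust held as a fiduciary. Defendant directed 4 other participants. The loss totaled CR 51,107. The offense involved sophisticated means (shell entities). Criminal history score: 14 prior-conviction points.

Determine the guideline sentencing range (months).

63-68 months

Base offense level for cyber intrusion: 9.
A1 applies: 9 + 2 = 11.
A2 applies: 11 + 2 = 13.
A3 applies: 13 + 3 = 16.
A4 applies: 16 − 4 = 12.
A5 applies (level before this adjustment is 12 ≥ 7, so +4): 12 + 4 = 16.
A6 applies: 16 + 2 = 18.
Final offense level: 18.
Criminal history: 14 prior points → Category IV (9-15).
Level 18 falls in the 17-22 band.
Grid: Level 17-22 × Category IV = 63-68 months.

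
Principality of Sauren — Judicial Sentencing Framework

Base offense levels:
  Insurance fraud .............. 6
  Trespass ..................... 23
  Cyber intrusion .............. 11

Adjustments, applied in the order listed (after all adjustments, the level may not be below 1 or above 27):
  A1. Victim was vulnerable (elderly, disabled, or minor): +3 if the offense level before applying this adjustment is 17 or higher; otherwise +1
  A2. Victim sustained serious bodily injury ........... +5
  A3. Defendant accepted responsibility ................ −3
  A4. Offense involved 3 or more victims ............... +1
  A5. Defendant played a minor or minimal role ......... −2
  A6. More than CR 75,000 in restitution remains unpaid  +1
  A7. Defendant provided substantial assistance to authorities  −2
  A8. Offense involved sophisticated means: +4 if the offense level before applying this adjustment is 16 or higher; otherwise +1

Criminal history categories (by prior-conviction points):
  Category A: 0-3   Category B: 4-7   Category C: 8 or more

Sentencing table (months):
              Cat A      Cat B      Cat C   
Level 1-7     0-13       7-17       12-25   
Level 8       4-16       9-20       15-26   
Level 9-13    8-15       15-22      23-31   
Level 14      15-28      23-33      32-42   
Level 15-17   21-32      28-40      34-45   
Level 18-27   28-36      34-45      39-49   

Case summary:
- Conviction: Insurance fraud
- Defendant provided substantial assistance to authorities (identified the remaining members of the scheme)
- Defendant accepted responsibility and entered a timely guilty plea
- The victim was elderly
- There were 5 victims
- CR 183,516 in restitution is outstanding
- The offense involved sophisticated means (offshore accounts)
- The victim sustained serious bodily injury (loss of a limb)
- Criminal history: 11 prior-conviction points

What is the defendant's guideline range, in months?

Base offense level for insurance fraud: 6.
A1 applies (level before this adjustment is 6 < 17, so +1): 6 + 1 = 7.
A2 applies: 7 + 5 = 12.
A3 applies: 12 − 3 = 9.
A4 applies: 9 + 1 = 10.
A6 applies: 10 + 1 = 11.
A7 applies: 11 − 2 = 9.
A8 applies (level before this adjustment is 9 < 16, so +1): 9 + 1 = 10.
Final offense level: 10.
Criminal history: 11 prior points → Category C (8+).
Level 10 falls in the 9-13 band.
Grid: Level 9-13 × Category C = 23-31 months.

23-31 months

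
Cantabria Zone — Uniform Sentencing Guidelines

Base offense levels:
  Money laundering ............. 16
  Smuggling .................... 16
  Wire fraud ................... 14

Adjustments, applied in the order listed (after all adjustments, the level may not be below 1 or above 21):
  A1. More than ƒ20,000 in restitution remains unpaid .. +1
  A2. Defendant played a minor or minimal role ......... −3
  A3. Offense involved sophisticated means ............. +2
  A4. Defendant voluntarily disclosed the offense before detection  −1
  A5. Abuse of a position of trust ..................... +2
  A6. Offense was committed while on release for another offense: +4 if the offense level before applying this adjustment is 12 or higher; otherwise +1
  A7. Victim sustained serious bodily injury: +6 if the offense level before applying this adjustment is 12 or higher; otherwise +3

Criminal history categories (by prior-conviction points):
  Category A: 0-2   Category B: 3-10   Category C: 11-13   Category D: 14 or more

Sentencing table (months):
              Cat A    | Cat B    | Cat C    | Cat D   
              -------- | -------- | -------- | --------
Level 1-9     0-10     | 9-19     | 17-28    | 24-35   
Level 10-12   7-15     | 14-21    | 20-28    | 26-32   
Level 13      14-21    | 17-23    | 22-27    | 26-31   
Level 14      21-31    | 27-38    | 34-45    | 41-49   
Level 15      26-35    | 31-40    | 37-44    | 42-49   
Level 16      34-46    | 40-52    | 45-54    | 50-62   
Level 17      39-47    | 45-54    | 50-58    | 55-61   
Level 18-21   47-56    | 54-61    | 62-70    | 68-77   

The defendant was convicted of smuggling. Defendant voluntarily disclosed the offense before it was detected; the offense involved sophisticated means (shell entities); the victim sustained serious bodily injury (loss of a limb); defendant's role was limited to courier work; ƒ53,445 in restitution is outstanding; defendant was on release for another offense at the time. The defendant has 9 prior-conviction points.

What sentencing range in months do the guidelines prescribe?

Base offense level for smuggling: 16.
A1 applies: 16 + 1 = 17.
A2 applies: 17 − 3 = 14.
A3 applies: 14 + 2 = 16.
A4 applies: 16 − 1 = 15.
A5 does not apply.
A6 applies (level before this adjustment is 15 ≥ 12, so +4): 15 + 4 = 19.
A7 applies (level before this adjustment is 19 ≥ 12, so +6): 19 + 6 = 25.
Level 25 exceeds the maximum of 21; capped at 21.
Final offense level: 21.
Criminal history: 9 prior points → Category B (3-10).
Level 21 falls in the 18-21 band.
Grid: Level 18-21 × Category B = 54-61 months.

54-61 months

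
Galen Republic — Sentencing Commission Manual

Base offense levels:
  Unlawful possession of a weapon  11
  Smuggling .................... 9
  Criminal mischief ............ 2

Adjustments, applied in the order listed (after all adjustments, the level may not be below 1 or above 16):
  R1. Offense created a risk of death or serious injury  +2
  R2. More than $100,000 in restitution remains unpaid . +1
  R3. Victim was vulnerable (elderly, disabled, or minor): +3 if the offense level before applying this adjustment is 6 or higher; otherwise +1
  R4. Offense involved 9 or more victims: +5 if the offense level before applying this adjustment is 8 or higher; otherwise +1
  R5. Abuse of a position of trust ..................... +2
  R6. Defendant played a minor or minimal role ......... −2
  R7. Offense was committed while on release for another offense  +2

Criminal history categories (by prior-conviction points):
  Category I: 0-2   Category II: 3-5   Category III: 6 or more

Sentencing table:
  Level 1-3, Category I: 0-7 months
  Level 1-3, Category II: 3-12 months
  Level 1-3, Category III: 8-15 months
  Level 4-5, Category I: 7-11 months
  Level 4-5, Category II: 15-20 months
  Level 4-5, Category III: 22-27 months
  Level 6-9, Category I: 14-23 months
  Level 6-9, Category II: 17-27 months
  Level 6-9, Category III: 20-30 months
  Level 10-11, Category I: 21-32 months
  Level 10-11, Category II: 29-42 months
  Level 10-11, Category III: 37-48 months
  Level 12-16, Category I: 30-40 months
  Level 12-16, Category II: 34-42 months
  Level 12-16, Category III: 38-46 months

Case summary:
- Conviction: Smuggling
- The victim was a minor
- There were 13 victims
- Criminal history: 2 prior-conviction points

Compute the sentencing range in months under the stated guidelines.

Base offense level for smuggling: 9.
R2 does not apply.
R3 applies (level before this adjustment is 9 ≥ 6, so +3): 9 + 3 = 12.
R4 applies (level before this adjustment is 12 ≥ 8, so +5): 12 + 5 = 17.
R7 does not apply.
Level 17 exceeds the maximum of 16; capped at 16.
Final offense level: 16.
Criminal history: 2 prior points → Category I (0-2).
Level 16 falls in the 12-16 band.
Grid: Level 12-16 × Category I = 30-40 months.

30-40 months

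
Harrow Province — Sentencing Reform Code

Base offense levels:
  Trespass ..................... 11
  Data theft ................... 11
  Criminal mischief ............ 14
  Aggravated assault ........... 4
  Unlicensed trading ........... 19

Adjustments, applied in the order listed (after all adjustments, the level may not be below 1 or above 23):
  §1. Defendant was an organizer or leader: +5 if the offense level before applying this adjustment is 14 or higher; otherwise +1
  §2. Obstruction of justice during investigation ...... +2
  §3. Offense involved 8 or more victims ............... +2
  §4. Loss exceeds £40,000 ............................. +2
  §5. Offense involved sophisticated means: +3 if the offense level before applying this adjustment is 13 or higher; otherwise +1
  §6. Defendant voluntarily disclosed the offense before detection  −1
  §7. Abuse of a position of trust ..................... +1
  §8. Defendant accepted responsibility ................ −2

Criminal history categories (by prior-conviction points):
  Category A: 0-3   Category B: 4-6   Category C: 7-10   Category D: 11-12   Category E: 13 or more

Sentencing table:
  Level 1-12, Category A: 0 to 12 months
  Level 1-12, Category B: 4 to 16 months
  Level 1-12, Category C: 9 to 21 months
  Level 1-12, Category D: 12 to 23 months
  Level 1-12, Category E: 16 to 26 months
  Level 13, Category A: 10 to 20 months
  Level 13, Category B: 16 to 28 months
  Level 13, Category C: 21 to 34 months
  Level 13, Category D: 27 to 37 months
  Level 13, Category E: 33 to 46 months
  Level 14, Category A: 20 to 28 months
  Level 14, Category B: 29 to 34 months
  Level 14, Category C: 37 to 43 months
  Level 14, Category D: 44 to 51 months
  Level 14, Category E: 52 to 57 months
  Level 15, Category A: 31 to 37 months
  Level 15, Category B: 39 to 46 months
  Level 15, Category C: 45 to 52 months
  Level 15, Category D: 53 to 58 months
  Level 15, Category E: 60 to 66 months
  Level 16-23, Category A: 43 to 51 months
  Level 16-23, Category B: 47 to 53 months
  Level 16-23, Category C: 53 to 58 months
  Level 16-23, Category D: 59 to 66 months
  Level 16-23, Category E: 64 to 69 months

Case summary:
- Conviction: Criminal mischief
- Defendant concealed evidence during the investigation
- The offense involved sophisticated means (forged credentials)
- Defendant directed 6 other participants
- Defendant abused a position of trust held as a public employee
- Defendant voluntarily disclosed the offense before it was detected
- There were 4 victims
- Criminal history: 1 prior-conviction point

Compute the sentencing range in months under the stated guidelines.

Base offense level for criminal mischief: 14.
§1 applies (level before this adjustment is 14 ≥ 14, so +5): 14 + 5 = 19.
§2 applies: 19 + 2 = 21.
§5 applies (level before this adjustment is 21 ≥ 13, so +3): 21 + 3 = 24.
§6 applies: 24 − 1 = 23.
§7 applies: 23 + 1 = 24.
§8 does not apply.
Level 24 exceeds the maximum of 23; capped at 23.
Final offense level: 23.
Criminal history: 1 prior point → Category A (0-3).
Level 23 falls in the 16-23 band.
Grid: Level 16-23 × Category A = 43-51 months.

43-51 months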